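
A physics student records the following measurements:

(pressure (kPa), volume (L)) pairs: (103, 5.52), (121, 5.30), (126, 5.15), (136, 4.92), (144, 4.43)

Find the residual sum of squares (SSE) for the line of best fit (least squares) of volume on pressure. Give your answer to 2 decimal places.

n = 5, Σx = 630, Σy = 25.32, Σxy = 3165.8, Σx² = 80358, Σy² = 128.9142
Sxx = Σx² − (Σx)²/n = 80358 − 79380 = 978
Sxy = Σxy − (Σx)(Σy)/n = 3165.8 − 3190.32 = -24.52
Syy = Σy² − (Σy)²/n = 128.9142 − 128.22048 = 0.69372
b = Sxy/Sxx = -24.52/978 = -0.025072
SSE = Syy − b·Sxy = 0.69372 − (-0.025072)·(-24.52) = 0.078965

0.08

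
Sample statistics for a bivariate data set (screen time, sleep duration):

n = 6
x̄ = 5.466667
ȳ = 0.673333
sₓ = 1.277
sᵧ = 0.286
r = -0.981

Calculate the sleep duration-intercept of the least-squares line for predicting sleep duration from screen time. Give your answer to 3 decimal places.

1.874

b = r · sᵧ/sₓ = -0.981 · 0.286/1.277 = -0.219707
a = ȳ − b·x̄ = 0.673333 − (-0.219707)·5.466667 = 1.874399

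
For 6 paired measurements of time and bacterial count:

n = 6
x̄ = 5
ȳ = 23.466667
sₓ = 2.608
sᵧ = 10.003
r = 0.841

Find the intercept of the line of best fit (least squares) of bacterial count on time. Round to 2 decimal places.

7.34

b = r · sᵧ/sₓ = 0.841 · 10.003/2.608 = 3.225661
a = ȳ − b·x̄ = 23.466667 − 3.225661·5 = 7.338364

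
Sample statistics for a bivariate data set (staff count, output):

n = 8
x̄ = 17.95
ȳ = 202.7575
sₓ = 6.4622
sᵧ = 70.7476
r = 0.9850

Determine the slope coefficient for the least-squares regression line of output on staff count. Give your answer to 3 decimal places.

10.784

b = r · sᵧ/sₓ = 0.985 · 70.7476/6.4622 = 10.783694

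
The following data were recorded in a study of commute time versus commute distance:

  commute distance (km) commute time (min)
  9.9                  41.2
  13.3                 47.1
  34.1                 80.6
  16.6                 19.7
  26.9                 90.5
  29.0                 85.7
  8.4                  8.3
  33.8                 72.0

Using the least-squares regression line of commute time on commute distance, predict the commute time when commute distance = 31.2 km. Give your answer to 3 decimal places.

79.655

n = 8, Σx = 172, Σy = 445.1, Σxy = 11532.86, Σx² = 4490.88
Sxx = Σx² − (Σx)²/n = 4490.88 − 3698 = 792.88
Sxy = Σxy − (Σx)(Σy)/n = 11532.86 − 9569.65 = 1963.21
b = Sxy/Sxx = 1963.21/792.88 = 2.476049
a = ȳ − b·x̄ = 55.6375 − 2.476049·21.5 = 2.402439
ŷ(31.2) = a + b·31.2 = 2.402439 + 2.476049·31.2 = 79.655179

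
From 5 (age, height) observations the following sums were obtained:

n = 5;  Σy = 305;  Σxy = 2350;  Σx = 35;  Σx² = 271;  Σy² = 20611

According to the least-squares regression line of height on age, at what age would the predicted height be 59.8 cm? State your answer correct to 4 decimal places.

Sxx = Σx² − (Σx)²/n = 271 − 245 = 26
Sxy = Σxy − (Σx)(Σy)/n = 2350 − 2135 = 215
b = Sxy/Sxx = 215/26 = 8.269231
a = ȳ − b·x̄ = 61 − 8.269231·7 = 3.115385
Set a + b·x = 59.8: x = (59.8 − 3.115385) / 8.269231 = 6.854884

6.8549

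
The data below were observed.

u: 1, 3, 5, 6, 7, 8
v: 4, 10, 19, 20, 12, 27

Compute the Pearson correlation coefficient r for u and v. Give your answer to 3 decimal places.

0.829

n = 6, Σx = 30, Σy = 92, Σxy = 549, Σx² = 184, Σy² = 1750
Sxx = Σx² − (Σx)²/n = 184 − 150 = 34
Sxy = Σxy − (Σx)(Σy)/n = 549 − 460 = 89
Syy = Σy² − (Σy)²/n = 1750 − 1410.666667 = 339.333333
r = Sxy/√(Sxx·Syy) = 89/√(11537.333333) = 89/107.411979 = 0.828585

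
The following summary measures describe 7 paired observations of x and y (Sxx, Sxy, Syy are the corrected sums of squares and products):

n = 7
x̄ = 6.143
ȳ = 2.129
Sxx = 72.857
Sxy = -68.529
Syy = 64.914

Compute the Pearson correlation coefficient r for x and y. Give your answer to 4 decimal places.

r = Sxy/√(Sxx·Syy) = -68.529/√(4729.439298) = -68.529/68.770919 = -0.996482

-0.9965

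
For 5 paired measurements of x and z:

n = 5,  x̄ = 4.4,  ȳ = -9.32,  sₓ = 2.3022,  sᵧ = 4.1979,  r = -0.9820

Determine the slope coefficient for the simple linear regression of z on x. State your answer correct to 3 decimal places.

b = r · sᵧ/sₓ = -0.982 · 4.1979/2.3022 = -1.790608

-1.791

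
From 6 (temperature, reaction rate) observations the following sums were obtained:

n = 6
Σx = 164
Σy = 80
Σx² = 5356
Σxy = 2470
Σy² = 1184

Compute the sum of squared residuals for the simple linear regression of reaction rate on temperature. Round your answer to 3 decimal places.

25.412

Sxx = Σx² − (Σx)²/n = 5356 − 4482.666667 = 873.333333
Sxy = Σxy − (Σx)(Σy)/n = 2470 − 2186.666667 = 283.333333
Syy = Σy² − (Σy)²/n = 1184 − 1066.666667 = 117.333333
b = Sxy/Sxx = 283.333333/873.333333 = 0.324427
SSE = Syy − b·Sxy = 117.333333 − 0.324427·283.333333 = 25.412214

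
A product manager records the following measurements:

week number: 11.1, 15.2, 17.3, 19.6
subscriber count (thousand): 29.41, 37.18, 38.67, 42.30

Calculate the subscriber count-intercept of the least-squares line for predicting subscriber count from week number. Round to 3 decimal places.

13.392

n = 4, Σx = 63.2, Σy = 147.56, Σxy = 2389.658, Σx² = 1037.7
Sxx = Σx² − (Σx)²/n = 1037.7 − 998.56 = 39.14
Sxy = Σxy − (Σx)(Σy)/n = 2389.658 − 2331.448 = 58.21
b = Sxy/Sxx = 58.21/39.14 = 1.487225
a = ȳ − b·x̄ = 36.89 − 1.487225·15.8 = 13.391840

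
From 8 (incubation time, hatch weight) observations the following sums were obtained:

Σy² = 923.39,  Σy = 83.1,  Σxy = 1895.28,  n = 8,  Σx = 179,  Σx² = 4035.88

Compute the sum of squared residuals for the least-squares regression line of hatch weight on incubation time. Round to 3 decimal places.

Sxx = Σx² − (Σx)²/n = 4035.88 − 4005.125 = 30.755
Sxy = Σxy − (Σx)(Σy)/n = 1895.28 − 1859.3625 = 35.9175
Syy = Σy² − (Σy)²/n = 923.39 − 863.20125 = 60.18875
b = Sxy/Sxx = 35.9175/30.755 = 1.167859
SSE = Syy − b·Sxy = 60.18875 − 1.167859·35.9175 = 18.242179

18.242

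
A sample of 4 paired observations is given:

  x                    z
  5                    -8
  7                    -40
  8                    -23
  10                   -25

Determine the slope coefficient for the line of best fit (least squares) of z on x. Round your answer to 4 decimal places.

-2.6154

n = 4, Σx = 30, Σy = -96, Σxy = -754, Σx² = 238
Sxx = Σx² − (Σx)²/n = 238 − 225 = 13
Sxy = Σxy − (Σx)(Σy)/n = -754 − (-720) = -34
b = Sxy/Sxx = -34/13 = -2.615385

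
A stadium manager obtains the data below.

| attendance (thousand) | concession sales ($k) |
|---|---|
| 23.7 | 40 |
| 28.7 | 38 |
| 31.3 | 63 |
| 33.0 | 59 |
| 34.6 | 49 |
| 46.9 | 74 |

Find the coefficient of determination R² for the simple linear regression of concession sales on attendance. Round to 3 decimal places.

n = 6, Σx = 198.2, Σy = 323, Σxy = 11123.5, Σx² = 6850.84, Σy² = 18371
Sxx = Σx² − (Σx)²/n = 6850.84 − 6547.206667 = 303.633333
Sxy = Σxy − (Σx)(Σy)/n = 11123.5 − 10669.766667 = 453.733333
Syy = Σy² − (Σy)²/n = 18371 − 17388.166667 = 982.833333
R² = Sxy²/(Sxx·Syy) = (453.733333)²/(303.633333·982.833333) = 0.689878

0.690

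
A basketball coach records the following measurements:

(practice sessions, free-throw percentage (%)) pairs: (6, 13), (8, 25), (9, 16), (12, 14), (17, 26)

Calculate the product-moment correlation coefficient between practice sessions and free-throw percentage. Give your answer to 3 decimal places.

0.511

n = 5, Σx = 52, Σy = 94, Σxy = 1032, Σx² = 614, Σy² = 1922
Sxx = Σx² − (Σx)²/n = 614 − 540.8 = 73.2
Sxy = Σxy − (Σx)(Σy)/n = 1032 − 977.6 = 54.4
Syy = Σy² − (Σy)²/n = 1922 − 1767.2 = 154.8
r = Sxy/√(Sxx·Syy) = 54.4/√(11331.36) = 54.4/106.448861 = 0.511044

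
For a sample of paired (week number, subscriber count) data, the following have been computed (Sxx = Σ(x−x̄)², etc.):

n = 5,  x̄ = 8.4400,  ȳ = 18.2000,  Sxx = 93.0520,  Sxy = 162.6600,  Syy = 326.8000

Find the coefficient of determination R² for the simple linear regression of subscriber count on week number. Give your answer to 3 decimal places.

R² = Sxy²/(Sxx·Syy) = (162.66)²/(93.052·326.8) = 0.870069

0.870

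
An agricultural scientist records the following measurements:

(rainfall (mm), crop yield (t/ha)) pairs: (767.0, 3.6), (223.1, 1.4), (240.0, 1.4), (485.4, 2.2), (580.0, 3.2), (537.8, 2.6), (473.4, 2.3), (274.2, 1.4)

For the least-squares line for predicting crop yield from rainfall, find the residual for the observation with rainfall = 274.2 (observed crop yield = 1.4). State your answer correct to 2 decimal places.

-0.11

n = 8, Σx = 3580.9, Σy = 18.1, Σxy = 9204.4, Σx² = 1856197.81
Sxx = Σx² − (Σx)²/n = 1856197.81 − 1602855.60125 = 253342.20875
Sxy = Σxy − (Σx)(Σy)/n = 9204.4 − 8101.78625 = 1102.61375
b = Sxy/Sxx = 1102.61375/253342.20875 = 0.004352
a = ȳ − b·x̄ = 2.2625 − 0.004352·447.6125 = 0.314369
ŷ(274.2) = 0.314369 + 0.004352·274.2 = 1.507762
residual = y − ŷ = 1.4 − 1.507762 = -0.107762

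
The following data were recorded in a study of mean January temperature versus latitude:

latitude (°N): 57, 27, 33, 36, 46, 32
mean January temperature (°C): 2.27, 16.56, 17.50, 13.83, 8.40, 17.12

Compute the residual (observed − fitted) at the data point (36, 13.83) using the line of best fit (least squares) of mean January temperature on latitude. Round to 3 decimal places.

n = 6, Σx = 231, Σy = 75.68, Σxy = 2586.13, Σx² = 9503
Sxx = Σx² − (Σx)²/n = 9503 − 8893.5 = 609.5
Sxy = Σxy − (Σx)(Σy)/n = 2586.13 − 2913.68 = -327.55
b = Sxy/Sxx = -327.55/609.5 = -0.537408
a = ȳ − b·x̄ = 12.613333 − (-0.537408)·38.5 = 33.303530
ŷ(36) = 33.303530 + (-0.537408)·36 = 13.956853
residual = y − ŷ = 13.83 − 13.956853 = -0.126853

-0.127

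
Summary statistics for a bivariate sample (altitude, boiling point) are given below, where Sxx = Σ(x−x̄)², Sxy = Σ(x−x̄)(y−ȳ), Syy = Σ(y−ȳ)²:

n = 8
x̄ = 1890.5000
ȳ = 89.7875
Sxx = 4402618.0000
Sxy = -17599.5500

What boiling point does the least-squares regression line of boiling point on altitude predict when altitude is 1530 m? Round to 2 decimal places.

91.23

b = Sxy/Sxx = -17599.55/4402618 = -0.003998
a = ȳ − b·x̄ = 89.7875 − (-0.003998)·1890.5 = 97.344810
ŷ(1530) = a + b·1530 = 97.344810 + (-0.003998)·1530 = 91.228606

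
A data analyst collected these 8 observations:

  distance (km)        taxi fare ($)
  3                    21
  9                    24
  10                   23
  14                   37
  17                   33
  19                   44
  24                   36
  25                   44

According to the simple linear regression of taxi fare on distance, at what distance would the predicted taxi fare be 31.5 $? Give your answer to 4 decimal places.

n = 8, Σx = 121, Σy = 262, Σxy = 4388, Σx² = 2237
Sxx = Σx² − (Σx)²/n = 2237 − 1830.125 = 406.875
Sxy = Σxy − (Σx)(Σy)/n = 4388 − 3962.75 = 425.25
b = Sxy/Sxx = 425.25/406.875 = 1.045161
a = ȳ − b·x̄ = 32.75 − 1.045161·15.125 = 16.941935
Set a + b·x = 31.5: x = (31.5 − 16.941935) / 1.045161 = 13.929012

13.9290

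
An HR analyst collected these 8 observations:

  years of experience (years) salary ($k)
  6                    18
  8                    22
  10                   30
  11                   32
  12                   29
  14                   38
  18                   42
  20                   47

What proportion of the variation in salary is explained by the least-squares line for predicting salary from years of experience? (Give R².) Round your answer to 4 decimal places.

n = 8, Σx = 99, Σy = 258, Σxy = 3512, Σx² = 1385, Σy² = 8990
Sxx = Σx² − (Σx)²/n = 1385 − 1225.125 = 159.875
Sxy = Σxy − (Σx)(Σy)/n = 3512 − 3192.75 = 319.25
Syy = Σy² − (Σy)²/n = 8990 − 8320.5 = 669.5
R² = Sxy²/(Sxx·Syy) = (319.25)²/(159.875·669.5) = 0.952205

0.9522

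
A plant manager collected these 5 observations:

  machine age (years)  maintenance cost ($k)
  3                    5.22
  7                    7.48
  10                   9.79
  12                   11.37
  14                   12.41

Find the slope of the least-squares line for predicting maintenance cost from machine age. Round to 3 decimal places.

0.674

n = 5, Σx = 46, Σy = 46.27, Σxy = 476.1, Σx² = 498
Sxx = Σx² − (Σx)²/n = 498 − 423.2 = 74.8
Sxy = Σxy − (Σx)(Σy)/n = 476.1 − 425.684 = 50.416
b = Sxy/Sxx = 50.416/74.8 = 0.674011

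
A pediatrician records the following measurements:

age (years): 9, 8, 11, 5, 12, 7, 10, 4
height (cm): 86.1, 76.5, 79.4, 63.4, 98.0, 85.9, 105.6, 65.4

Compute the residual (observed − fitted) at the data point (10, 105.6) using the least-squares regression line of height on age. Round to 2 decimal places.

15.98

n = 8, Σx = 66, Σy = 660.3, Σxy = 5672.2, Σx² = 600
Sxx = Σx² − (Σx)²/n = 600 − 544.5 = 55.5
Sxy = Σxy − (Σx)(Σy)/n = 5672.2 − 5447.475 = 224.725
b = Sxy/Sxx = 224.725/55.5 = 4.049099
a = ȳ − b·x̄ = 82.5375 − 4.049099·8.25 = 49.132432
ŷ(10) = 49.132432 + 4.049099·10 = 89.623423
residual = y − ŷ = 105.6 − 89.623423 = 15.976577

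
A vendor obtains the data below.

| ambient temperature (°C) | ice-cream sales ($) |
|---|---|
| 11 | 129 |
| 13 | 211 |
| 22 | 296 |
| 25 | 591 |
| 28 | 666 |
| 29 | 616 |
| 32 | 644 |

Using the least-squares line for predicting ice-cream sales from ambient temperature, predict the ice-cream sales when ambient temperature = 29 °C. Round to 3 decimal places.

615.457

n = 7, Σx = 160, Σy = 3153, Σxy = 82569, Σx² = 4048
Sxx = Σx² − (Σx)²/n = 4048 − 3657.142857 = 390.857143
Sxy = Σxy − (Σx)(Σy)/n = 82569 − 72068.571429 = 10500.428571
b = Sxy/Sxx = 10500.428571/390.857143 = 26.865132
a = ȳ − b·x̄ = 450.428571 − 26.865132·22.857143 = -163.631579
ŷ(29) = a + b·29 = -163.631579 + 26.865132·29 = 615.457237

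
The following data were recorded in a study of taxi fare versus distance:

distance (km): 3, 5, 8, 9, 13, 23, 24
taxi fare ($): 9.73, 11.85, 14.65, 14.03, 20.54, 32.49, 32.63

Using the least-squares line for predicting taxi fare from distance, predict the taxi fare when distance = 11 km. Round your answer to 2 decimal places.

18.12

n = 7, Σx = 85, Σy = 135.92, Σxy = 2129.32, Σx² = 1453
Sxx = Σx² − (Σx)²/n = 1453 − 1032.142857 = 420.857143
Sxy = Σxy − (Σx)(Σy)/n = 2129.32 − 1650.457143 = 478.862857
b = Sxy/Sxx = 478.862857/420.857143 = 1.137828
a = ȳ − b·x̄ = 19.417143 − 1.137828·12.142857 = 5.600665
ŷ(11) = a + b·11 = 5.600665 + 1.137828·11 = 18.116768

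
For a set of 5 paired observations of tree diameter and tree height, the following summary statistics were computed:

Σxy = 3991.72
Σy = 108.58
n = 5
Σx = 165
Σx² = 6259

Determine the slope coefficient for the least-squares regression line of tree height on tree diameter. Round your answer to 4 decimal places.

0.5019

Sxx = Σx² − (Σx)²/n = 6259 − 5445 = 814
Sxy = Σxy − (Σx)(Σy)/n = 3991.72 − 3583.14 = 408.58
b = Sxy/Sxx = 408.58/814 = 0.501941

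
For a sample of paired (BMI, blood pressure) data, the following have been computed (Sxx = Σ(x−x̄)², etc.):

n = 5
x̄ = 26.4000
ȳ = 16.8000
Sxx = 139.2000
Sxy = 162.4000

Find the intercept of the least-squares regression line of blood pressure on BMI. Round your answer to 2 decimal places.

-14.00

b = Sxy/Sxx = 162.4/139.2 = 1.166667
a = ȳ − b·x̄ = 16.8 − 1.166667·26.4 = -14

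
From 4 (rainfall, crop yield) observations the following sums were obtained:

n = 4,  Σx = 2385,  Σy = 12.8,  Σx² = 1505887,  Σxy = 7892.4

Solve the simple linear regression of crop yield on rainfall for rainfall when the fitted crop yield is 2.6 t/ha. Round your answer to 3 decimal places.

403.092

Sxx = Σx² − (Σx)²/n = 1505887 − 1422056.25 = 83830.75
Sxy = Σxy − (Σx)(Σy)/n = 7892.4 − 7632 = 260.4
b = Sxy/Sxx = 260.4/83830.75 = 0.003106
a = ȳ − b·x̄ = 3.2 − 0.003106·596.25 = 1.347893
Set a + b·x = 2.6: x = (2.6 − 1.347893) / 0.003106 = 403.091590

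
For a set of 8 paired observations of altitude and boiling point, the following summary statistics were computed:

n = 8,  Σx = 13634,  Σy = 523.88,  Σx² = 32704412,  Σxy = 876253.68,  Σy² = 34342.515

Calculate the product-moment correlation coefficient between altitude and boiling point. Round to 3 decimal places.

Sxx = Σx² − (Σx)²/n = 32704412 − 23235744.5 = 9468667.5
Sxy = Σxy − (Σx)(Σy)/n = 876253.68 − 892822.49 = -16568.81
Syy = Σy² − (Σy)²/n = 34342.515 − 34306.2818 = 36.2332
r = Sxy/√(Sxx·Syy) = -16568.81/√(343080123.261) = -16568.81/18522.422176 = -0.894527

-0.895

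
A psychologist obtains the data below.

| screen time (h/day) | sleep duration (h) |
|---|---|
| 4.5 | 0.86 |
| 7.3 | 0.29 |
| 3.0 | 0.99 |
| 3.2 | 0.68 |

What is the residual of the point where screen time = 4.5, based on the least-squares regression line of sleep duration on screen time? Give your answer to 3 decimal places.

n = 4, Σx = 18, Σy = 2.82, Σxy = 11.133, Σx² = 92.78
Sxx = Σx² − (Σx)²/n = 92.78 − 81 = 11.78
Sxy = Σxy − (Σx)(Σy)/n = 11.133 − 12.69 = -1.557
b = Sxy/Sxx = -1.557/11.78 = -0.132173
a = ȳ − b·x̄ = 0.705 − (-0.132173)·4.5 = 1.299779
ŷ(4.5) = 1.299779 + (-0.132173)·4.5 = 0.705
residual = y − ŷ = 0.86 − 0.705 = 0.155

0.155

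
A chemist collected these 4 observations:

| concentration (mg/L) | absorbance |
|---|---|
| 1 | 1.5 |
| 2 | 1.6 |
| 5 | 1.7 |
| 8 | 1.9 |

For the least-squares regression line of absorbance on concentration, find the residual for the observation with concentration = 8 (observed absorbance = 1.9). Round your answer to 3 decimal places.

0.012

n = 4, Σx = 16, Σy = 6.7, Σxy = 28.4, Σx² = 94
Sxx = Σx² − (Σx)²/n = 94 − 64 = 30
Sxy = Σxy − (Σx)(Σy)/n = 28.4 − 26.8 = 1.6
b = Sxy/Sxx = 1.6/30 = 0.053333
a = ȳ − b·x̄ = 1.675 − 0.053333·4 = 1.461667
ŷ(8) = 1.461667 + 0.053333·8 = 1.888333
residual = y − ŷ = 1.9 − 1.888333 = 0.011667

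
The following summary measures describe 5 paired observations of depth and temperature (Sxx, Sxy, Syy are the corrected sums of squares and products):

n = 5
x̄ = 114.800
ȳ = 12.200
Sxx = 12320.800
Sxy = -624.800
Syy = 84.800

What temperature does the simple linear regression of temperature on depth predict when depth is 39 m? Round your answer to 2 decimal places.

b = Sxy/Sxx = -624.8/12320.8 = -0.050711
a = ȳ − b·x̄ = 12.2 − (-0.050711)·114.8 = 18.021622
ŷ(39) = a + b·39 = 18.021622 + (-0.050711)·39 = 16.043893

16.04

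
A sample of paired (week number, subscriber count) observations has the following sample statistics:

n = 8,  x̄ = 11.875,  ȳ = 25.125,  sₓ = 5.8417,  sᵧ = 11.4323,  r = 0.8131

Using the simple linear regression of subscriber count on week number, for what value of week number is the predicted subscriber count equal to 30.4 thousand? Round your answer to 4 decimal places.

15.1900

b = r · sᵧ/sₓ = 0.8131 · 11.4323/5.8417 = 1.591250
a = ȳ − b·x̄ = 25.125 − 1.591250·11.875 = 6.228910
Set a + b·x = 30.4: x = (30.4 − 6.228910) / 1.591250 = 15.190005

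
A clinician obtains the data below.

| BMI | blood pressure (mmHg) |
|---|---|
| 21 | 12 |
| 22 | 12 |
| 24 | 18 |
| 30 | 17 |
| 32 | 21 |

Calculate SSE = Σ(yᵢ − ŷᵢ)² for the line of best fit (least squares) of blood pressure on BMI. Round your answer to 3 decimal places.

n = 5, Σx = 129, Σy = 80, Σxy = 2130, Σx² = 3425, Σy² = 1342
Sxx = Σx² − (Σx)²/n = 3425 − 3328.2 = 96.8
Sxy = Σxy − (Σx)(Σy)/n = 2130 − 2064 = 66
Syy = Σy² − (Σy)²/n = 1342 − 1280 = 62
b = Sxy/Sxx = 66/96.8 = 0.681818
SSE = Syy − b·Sxy = 62 − 0.681818·66 = 17

17.000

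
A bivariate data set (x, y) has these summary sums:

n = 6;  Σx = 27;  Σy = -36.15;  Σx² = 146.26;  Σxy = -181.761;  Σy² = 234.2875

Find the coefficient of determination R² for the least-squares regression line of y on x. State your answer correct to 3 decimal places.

0.893

Sxx = Σx² − (Σx)²/n = 146.26 − 121.5 = 24.76
Sxy = Σxy − (Σx)(Σy)/n = -181.761 − (-162.675) = -19.086
Syy = Σy² − (Σy)²/n = 234.2875 − 217.80375 = 16.48375
R² = Sxy²/(Sxx·Syy) = (-19.086)²/(24.76·16.48375) = 0.892531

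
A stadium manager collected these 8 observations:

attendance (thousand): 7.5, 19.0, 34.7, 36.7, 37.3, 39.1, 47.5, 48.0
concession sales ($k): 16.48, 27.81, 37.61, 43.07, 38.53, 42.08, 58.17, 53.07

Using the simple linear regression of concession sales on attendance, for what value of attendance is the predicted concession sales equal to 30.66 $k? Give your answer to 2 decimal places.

24.04

n = 8, Σx = 269.8, Σy = 316.82, Σxy = 11930.658, Σx² = 10448.58
Sxx = Σx² − (Σx)²/n = 10448.58 − 9099.005 = 1349.575
Sxy = Σxy − (Σx)(Σy)/n = 11930.658 − 10684.7545 = 1245.9035
b = Sxy/Sxx = 1245.9035/1349.575 = 0.923182
a = ȳ − b·x̄ = 39.6025 − 0.923182·33.725 = 8.468183
Set a + b·x = 30.66: x = (30.66 − 8.468183) / 0.923182 = 24.038396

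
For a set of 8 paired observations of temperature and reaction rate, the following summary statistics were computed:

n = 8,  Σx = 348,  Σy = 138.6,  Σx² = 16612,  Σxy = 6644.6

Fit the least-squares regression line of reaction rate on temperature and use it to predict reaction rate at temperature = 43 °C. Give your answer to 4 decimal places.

17.1162

Sxx = Σx² − (Σx)²/n = 16612 − 15138 = 1474
Sxy = Σxy − (Σx)(Σy)/n = 6644.6 − 6029.1 = 615.5
b = Sxy/Sxx = 615.5/1474 = 0.417571
a = ȳ − b·x̄ = 17.325 − 0.417571·43.5 = -0.839349
ŷ(43) = a + b·43 = -0.839349 + 0.417571·43 = 17.116214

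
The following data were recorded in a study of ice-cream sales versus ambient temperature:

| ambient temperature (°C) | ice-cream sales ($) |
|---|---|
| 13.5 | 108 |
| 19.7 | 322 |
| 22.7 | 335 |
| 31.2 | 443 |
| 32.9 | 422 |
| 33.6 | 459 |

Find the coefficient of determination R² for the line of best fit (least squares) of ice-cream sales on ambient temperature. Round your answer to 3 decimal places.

0.886

n = 6, Σx = 153.6, Σy = 2089, Σxy = 58533.7, Σx² = 4270.44, Σy² = 812587
Sxx = Σx² − (Σx)²/n = 4270.44 − 3932.16 = 338.28
Sxy = Σxy − (Σx)(Σy)/n = 58533.7 − 53478.4 = 5055.3
Syy = Σy² − (Σy)²/n = 812587 − 727320.166667 = 85266.833333
R² = Sxy²/(Sxx·Syy) = (5055.3)²/(338.28·85266.833333) = 0.886008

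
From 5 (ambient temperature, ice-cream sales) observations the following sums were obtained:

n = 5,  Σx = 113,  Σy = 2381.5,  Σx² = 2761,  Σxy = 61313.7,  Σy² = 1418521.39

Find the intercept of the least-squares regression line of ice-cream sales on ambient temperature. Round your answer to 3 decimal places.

-340.856

Sxx = Σx² − (Σx)²/n = 2761 − 2553.8 = 207.2
Sxy = Σxy − (Σx)(Σy)/n = 61313.7 − 53821.9 = 7491.8
b = Sxy/Sxx = 7491.8/207.2 = 36.157336
a = ȳ − b·x̄ = 476.3 − 36.157336·22.6 = -340.855792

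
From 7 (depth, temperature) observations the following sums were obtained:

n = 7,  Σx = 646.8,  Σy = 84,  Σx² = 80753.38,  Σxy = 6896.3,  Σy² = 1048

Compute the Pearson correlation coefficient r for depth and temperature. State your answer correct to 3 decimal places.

Sxx = Σx² − (Σx)²/n = 80753.38 − 59764.32 = 20989.06
Sxy = Σxy − (Σx)(Σy)/n = 6896.3 − 7761.6 = -865.3
Syy = Σy² − (Σy)²/n = 1048 − 1008 = 40
r = Sxy/√(Sxx·Syy) = -865.3/√(839562.4) = -865.3/916.276378 = -0.944366

-0.944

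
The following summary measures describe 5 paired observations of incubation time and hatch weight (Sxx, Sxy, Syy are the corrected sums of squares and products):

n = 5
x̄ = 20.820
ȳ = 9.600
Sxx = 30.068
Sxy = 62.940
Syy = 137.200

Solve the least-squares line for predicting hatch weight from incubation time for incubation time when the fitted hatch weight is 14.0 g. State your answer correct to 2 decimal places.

b = Sxy/Sxx = 62.94/30.068 = 2.093255
a = ȳ − b·x̄ = 9.6 − 2.093255·20.82 = -33.981575
Set a + b·x = 14.0: x = (14.0 − (-33.981575)) / 2.093255 = 22.921989

22.92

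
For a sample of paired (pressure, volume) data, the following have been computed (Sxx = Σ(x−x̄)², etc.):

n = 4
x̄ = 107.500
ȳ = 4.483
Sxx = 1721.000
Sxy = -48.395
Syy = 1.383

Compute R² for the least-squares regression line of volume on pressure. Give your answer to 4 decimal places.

R² = Sxy²/(Sxx·Syy) = (-48.395)²/(1721·1.383) = 0.984006

0.9840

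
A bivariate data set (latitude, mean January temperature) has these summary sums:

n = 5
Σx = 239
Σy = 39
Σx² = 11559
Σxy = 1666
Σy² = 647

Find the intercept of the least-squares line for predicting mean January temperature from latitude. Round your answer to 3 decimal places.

78.082

Sxx = Σx² − (Σx)²/n = 11559 − 11424.2 = 134.8
Sxy = Σxy − (Σx)(Σy)/n = 1666 − 1864.2 = -198.2
b = Sxy/Sxx = -198.2/134.8 = -1.470326
a = ȳ − b·x̄ = 7.8 − (-1.470326)·47.8 = 78.081602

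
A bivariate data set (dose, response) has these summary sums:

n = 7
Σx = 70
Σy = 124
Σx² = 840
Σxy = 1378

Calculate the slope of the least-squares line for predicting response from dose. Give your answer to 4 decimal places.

Sxx = Σx² − (Σx)²/n = 840 − 700 = 140
Sxy = Σxy − (Σx)(Σy)/n = 1378 − 1240 = 138
b = Sxy/Sxx = 138/140 = 0.985714

0.9857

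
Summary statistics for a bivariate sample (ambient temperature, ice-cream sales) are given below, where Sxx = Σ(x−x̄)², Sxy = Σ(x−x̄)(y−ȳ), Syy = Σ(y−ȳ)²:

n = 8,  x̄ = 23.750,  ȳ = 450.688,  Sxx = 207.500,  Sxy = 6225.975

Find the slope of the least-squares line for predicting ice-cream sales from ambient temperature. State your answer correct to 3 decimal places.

b = Sxy/Sxx = 6225.975/207.5 = 30.004699

30.005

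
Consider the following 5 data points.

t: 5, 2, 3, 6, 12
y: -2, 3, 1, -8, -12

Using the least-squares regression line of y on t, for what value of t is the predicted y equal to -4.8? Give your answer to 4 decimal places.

6.3965

n = 5, Σx = 28, Σy = -18, Σxy = -193, Σx² = 218
Sxx = Σx² − (Σx)²/n = 218 − 156.8 = 61.2
Sxy = Σxy − (Σx)(Σy)/n = -193 − (-100.8) = -92.2
b = Sxy/Sxx = -92.2/61.2 = -1.506536
a = ȳ − b·x̄ = -3.6 − (-1.506536)·5.6 = 4.836601
Set a + b·x = -4.8: x = (-4.8 − 4.836601) / (-1.506536) = 6.396529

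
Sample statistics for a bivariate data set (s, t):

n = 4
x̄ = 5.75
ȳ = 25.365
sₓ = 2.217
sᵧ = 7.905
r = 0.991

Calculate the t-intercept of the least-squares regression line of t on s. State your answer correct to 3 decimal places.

b = r · sᵧ/sₓ = 0.991 · 7.905/2.217 = 3.533539
a = ȳ − b·x̄ = 25.365 − 3.533539·5.75 = 5.047153

5.047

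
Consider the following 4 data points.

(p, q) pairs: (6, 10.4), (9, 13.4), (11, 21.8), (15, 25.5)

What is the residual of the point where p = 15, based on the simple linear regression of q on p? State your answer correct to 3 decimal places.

-0.778

n = 4, Σx = 41, Σy = 71.1, Σxy = 805.3, Σx² = 463
Sxx = Σx² − (Σx)²/n = 463 − 420.25 = 42.75
Sxy = Σxy − (Σx)(Σy)/n = 805.3 − 728.775 = 76.525
b = Sxy/Sxx = 76.525/42.75 = 1.790058
a = ȳ − b·x̄ = 17.775 − 1.790058·10.25 = -0.573099
ŷ(15) = -0.573099 + 1.790058·15 = 26.277778
residual = y − ŷ = 25.5 − 26.277778 = -0.777778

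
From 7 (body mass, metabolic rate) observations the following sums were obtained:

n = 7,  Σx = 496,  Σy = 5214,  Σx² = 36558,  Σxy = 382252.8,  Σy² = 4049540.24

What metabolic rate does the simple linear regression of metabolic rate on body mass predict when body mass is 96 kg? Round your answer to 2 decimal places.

972.71

Sxx = Σx² − (Σx)²/n = 36558 − 35145.142857 = 1412.857143
Sxy = Σxy − (Σx)(Σy)/n = 382252.8 − 369449.142857 = 12803.657143
b = Sxy/Sxx = 12803.657143/1412.857143 = 9.062245
a = ȳ − b·x̄ = 744.857143 − 9.062245·70.857143 = 102.732376
ŷ(96) = a + b·96 = 102.732376 + 9.062245·96 = 972.707867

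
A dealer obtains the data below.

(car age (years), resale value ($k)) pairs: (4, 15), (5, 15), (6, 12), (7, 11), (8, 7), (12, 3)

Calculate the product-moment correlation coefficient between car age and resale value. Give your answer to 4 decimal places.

-0.9733

n = 6, Σx = 42, Σy = 63, Σxy = 376, Σx² = 334, Σy² = 773
Sxx = Σx² − (Σx)²/n = 334 − 294 = 40
Sxy = Σxy − (Σx)(Σy)/n = 376 − 441 = -65
Syy = Σy² − (Σy)²/n = 773 − 661.5 = 111.5
r = Sxy/√(Sxx·Syy) = -65/√(4460) = -65/66.783231 = -0.973298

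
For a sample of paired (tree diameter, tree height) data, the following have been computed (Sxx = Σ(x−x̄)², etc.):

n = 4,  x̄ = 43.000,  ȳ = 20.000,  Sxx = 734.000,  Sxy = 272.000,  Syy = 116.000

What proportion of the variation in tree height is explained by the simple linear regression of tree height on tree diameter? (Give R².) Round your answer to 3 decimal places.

R² = Sxy²/(Sxx·Syy) = (272)²/(734·116) = 0.868928

0.869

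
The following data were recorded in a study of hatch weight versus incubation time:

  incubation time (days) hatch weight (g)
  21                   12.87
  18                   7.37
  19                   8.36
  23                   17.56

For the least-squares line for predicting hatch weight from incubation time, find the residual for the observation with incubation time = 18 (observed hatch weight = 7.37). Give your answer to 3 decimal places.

0.545

n = 4, Σx = 81, Σy = 46.16, Σxy = 965.65, Σx² = 1655
Sxx = Σx² − (Σx)²/n = 1655 − 1640.25 = 14.75
Sxy = Σxy − (Σx)(Σy)/n = 965.65 − 934.74 = 30.91
b = Sxy/Sxx = 30.91/14.75 = 2.095593
a = ȳ − b·x̄ = 11.54 − 2.095593·20.25 = -30.895763
ŷ(18) = -30.895763 + 2.095593·18 = 6.824915
residual = y − ŷ = 7.37 − 6.824915 = 0.545085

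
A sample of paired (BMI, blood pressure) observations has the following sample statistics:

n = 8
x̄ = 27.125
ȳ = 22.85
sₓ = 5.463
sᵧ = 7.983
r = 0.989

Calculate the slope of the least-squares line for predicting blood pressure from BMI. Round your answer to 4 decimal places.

1.4452

b = r · sᵧ/sₓ = 0.989 · 7.983/5.463 = 1.445211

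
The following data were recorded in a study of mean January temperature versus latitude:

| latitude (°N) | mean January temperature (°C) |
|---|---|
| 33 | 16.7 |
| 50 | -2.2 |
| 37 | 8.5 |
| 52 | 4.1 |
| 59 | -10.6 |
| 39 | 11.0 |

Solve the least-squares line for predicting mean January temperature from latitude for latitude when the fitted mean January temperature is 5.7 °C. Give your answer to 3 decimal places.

n = 6, Σx = 270, Σy = 27.5, Σxy = 772.4, Σx² = 12664
Sxx = Σx² − (Σx)²/n = 12664 − 12150 = 514
Sxy = Σxy − (Σx)(Σy)/n = 772.4 − 1237.5 = -465.1
b = Sxy/Sxx = -465.1/514 = -0.904864
a = ȳ − b·x̄ = 4.583333 − (-0.904864)·45 = 45.302205
Set a + b·x = 5.7: x = (5.7 − 45.302205) / (-0.904864) = 43.765928

43.766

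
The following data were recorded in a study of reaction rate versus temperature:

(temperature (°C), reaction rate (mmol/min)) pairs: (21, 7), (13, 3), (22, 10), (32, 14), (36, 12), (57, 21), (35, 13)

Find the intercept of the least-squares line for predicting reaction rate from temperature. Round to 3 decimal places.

-0.417

n = 7, Σx = 216, Σy = 80, Σxy = 2938, Σx² = 7888
Sxx = Σx² − (Σx)²/n = 7888 − 6665.142857 = 1222.857143
Sxy = Σxy − (Σx)(Σy)/n = 2938 − 2468.571429 = 469.428571
b = Sxy/Sxx = 469.428571/1222.857143 = 0.383879
a = ȳ − b·x̄ = 11.428571 − 0.383879·30.857143 = -0.416822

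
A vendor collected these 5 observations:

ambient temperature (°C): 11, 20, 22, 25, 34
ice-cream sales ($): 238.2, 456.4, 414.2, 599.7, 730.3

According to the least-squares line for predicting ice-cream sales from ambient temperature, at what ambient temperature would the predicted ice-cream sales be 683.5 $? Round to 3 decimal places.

31.362

n = 5, Σx = 112, Σy = 2438.8, Σxy = 60683.3, Σx² = 2786
Sxx = Σx² − (Σx)²/n = 2786 − 2508.8 = 277.2
Sxy = Σxy − (Σx)(Σy)/n = 60683.3 − 54629.12 = 6054.18
b = Sxy/Sxx = 6054.18/277.2 = 21.840476
a = ȳ − b·x̄ = 487.76 − 21.840476·22.4 = -1.466667
Set a + b·x = 683.5: x = (683.5 − (-1.466667)) / 21.840476 = 31.362259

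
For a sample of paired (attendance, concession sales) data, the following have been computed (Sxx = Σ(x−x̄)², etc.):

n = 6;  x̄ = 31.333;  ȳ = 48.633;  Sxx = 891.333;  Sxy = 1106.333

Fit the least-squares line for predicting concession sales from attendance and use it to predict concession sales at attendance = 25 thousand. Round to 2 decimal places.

b = Sxy/Sxx = 1106.333/891.333 = 1.241212
a = ȳ − b·x̄ = 48.633 − 1.241212·31.333 = 9.742112
ŷ(25) = a + b·25 = 9.742112 + 1.241212·25 = 40.772406

40.77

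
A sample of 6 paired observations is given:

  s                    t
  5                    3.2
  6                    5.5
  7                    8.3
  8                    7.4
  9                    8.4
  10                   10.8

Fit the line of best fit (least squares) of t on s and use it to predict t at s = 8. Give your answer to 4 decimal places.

7.9210

n = 6, Σx = 45, Σy = 43.6, Σxy = 349.9, Σx² = 355
Sxx = Σx² − (Σx)²/n = 355 − 337.5 = 17.5
Sxy = Σxy − (Σx)(Σy)/n = 349.9 − 327 = 22.9
b = Sxy/Sxx = 22.9/17.5 = 1.308571
a = ȳ − b·x̄ = 7.266667 − 1.308571·7.5 = -2.547619
ŷ(8) = a + b·8 = -2.547619 + 1.308571·8 = 7.920952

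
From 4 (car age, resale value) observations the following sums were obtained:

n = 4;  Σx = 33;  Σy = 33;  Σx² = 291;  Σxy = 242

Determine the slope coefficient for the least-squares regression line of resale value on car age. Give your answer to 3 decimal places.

-1.613

Sxx = Σx² − (Σx)²/n = 291 − 272.25 = 18.75
Sxy = Σxy − (Σx)(Σy)/n = 242 − 272.25 = -30.25
b = Sxy/Sxx = -30.25/18.75 = -1.613333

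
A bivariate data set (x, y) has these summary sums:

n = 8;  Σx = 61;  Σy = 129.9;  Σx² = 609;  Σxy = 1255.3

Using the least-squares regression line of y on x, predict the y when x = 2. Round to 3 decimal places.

5.884

Sxx = Σx² − (Σx)²/n = 609 − 465.125 = 143.875
Sxy = Σxy − (Σx)(Σy)/n = 1255.3 − 990.4875 = 264.8125
b = Sxy/Sxx = 264.8125/143.875 = 1.840573
a = ȳ − b·x̄ = 16.2375 − 1.840573·7.625 = 2.203128
ŷ(2) = a + b·2 = 2.203128 + 1.840573·2 = 5.884275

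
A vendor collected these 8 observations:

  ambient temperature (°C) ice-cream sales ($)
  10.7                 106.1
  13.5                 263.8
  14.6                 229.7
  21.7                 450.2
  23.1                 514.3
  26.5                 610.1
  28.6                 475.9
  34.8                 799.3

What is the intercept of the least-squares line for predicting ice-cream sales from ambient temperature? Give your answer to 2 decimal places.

n = 8, Σx = 173.5, Σy = 3449.4, Σxy = 87293.89, Σx² = 4245.65
Sxx = Σx² − (Σx)²/n = 4245.65 − 3762.78125 = 482.86875
Sxy = Σxy − (Σx)(Σy)/n = 87293.89 − 74808.8625 = 12485.0275
b = Sxy/Sxx = 12485.0275/482.86875 = 25.855944
a = ȳ − b·x̄ = 431.175 − 25.855944·21.6875 = -129.575792

-129.58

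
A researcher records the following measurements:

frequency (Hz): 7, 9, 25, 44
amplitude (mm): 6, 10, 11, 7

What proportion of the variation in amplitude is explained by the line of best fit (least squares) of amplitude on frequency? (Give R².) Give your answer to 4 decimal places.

0.0037

n = 4, Σx = 85, Σy = 34, Σxy = 715, Σx² = 2691, Σy² = 306
Sxx = Σx² − (Σx)²/n = 2691 − 1806.25 = 884.75
Sxy = Σxy − (Σx)(Σy)/n = 715 − 722.5 = -7.5
Syy = Σy² − (Σy)²/n = 306 − 289 = 17
R² = Sxy²/(Sxx·Syy) = (-7.5)²/(884.75·17) = 0.003740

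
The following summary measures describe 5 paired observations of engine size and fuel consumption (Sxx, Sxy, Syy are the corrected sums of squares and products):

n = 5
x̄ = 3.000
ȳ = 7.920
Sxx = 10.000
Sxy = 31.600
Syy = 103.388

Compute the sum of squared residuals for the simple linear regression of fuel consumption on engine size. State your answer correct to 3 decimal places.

3.532

b = Sxy/Sxx = 31.6/10 = 3.16
SSE = Syy − b·Sxy = 103.388 − 3.16·31.6 = 3.532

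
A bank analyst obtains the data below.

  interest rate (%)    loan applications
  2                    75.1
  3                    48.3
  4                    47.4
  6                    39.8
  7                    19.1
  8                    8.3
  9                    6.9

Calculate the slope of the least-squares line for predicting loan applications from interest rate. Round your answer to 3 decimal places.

n = 7, Σx = 39, Σy = 244.9, Σxy = 985.7, Σx² = 259
Sxx = Σx² − (Σx)²/n = 259 − 217.285714 = 41.714286
Sxy = Σxy − (Σx)(Σy)/n = 985.7 − 1364.442857 = -378.742857
b = Sxy/Sxx = -378.742857/41.714286 = -9.079452

-9.079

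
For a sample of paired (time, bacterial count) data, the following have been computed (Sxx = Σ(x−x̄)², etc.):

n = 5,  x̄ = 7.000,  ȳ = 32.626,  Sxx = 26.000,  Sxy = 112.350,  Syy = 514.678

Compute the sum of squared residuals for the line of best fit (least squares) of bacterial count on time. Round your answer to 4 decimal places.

29.1964

b = Sxy/Sxx = 112.35/26 = 4.321154
SSE = Syy − b·Sxy = 514.678 − 4.321154·112.35 = 29.196365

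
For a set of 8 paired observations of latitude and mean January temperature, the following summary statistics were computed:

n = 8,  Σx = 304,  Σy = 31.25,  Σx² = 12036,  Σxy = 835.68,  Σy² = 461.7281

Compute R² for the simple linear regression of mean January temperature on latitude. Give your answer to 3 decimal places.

Sxx = Σx² − (Σx)²/n = 12036 − 11552 = 484
Sxy = Σxy − (Σx)(Σy)/n = 835.68 − 1187.5 = -351.82
Syy = Σy² − (Σy)²/n = 461.7281 − 122.070312 = 339.657787
R² = Sxy²/(Sxx·Syy) = (-351.82)²/(484·339.657787) = 0.752929

0.753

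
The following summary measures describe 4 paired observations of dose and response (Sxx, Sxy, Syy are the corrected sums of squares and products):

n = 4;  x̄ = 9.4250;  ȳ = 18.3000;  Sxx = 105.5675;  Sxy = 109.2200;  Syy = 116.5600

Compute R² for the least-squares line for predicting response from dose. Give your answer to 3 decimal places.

R² = Sxy²/(Sxx·Syy) = (109.22)²/(105.5675·116.56) = 0.969448

0.969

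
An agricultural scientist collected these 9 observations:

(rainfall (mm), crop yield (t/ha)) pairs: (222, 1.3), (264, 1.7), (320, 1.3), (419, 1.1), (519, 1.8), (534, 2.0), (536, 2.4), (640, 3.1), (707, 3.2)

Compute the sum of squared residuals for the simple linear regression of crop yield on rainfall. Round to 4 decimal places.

n = 9, Σx = 4161, Σy = 17.9, Σxy = 9149.3, Σx² = 2148203, Σy² = 40.33
Sxx = Σx² − (Σx)²/n = 2148203 − 1923769 = 224434
Sxy = Σxy − (Σx)(Σy)/n = 9149.3 − 8275.766667 = 873.533333
Syy = Σy² − (Σy)²/n = 40.33 − 35.601111 = 4.728889
b = Sxy/Sxx = 873.533333/224434 = 0.003892
SSE = Syy − b·Sxy = 4.728889 − 0.003892·873.533333 = 1.328956

1.3290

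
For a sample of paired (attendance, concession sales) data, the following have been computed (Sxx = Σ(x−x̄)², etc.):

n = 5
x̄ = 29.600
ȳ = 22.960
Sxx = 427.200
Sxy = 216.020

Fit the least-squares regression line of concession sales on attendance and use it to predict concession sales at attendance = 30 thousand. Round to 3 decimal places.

b = Sxy/Sxx = 216.02/427.2 = 0.505665
a = ȳ − b·x̄ = 22.96 − 0.505665·29.6 = 7.992322
ŷ(30) = a + b·30 = 7.992322 + 0.505665·30 = 23.162266

23.162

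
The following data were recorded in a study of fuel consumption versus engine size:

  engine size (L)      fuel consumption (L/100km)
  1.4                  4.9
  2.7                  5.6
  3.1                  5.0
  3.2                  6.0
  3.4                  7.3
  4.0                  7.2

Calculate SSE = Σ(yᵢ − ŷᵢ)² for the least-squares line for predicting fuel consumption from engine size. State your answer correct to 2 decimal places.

2.32

n = 6, Σx = 17.8, Σy = 36, Σxy = 110.3, Σx² = 56.66, Σy² = 221.5
Sxx = Σx² − (Σx)²/n = 56.66 − 52.806667 = 3.853333
Sxy = Σxy − (Σx)(Σy)/n = 110.3 − 106.8 = 3.5
Syy = Σy² − (Σy)²/n = 221.5 − 216 = 5.5
b = Sxy/Sxx = 3.5/3.853333 = 0.908304
SSE = Syy − b·Sxy = 5.5 − 0.908304·3.5 = 2.320934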